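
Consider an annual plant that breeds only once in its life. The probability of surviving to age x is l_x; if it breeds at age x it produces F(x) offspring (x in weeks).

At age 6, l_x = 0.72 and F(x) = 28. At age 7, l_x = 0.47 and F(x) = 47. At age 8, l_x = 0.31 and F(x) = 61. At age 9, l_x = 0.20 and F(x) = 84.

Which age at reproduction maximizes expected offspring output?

7

Expected offspring if breeding at age x = l_x × F(x):
  age 6: 0.72 × 28 = 20.160
  age 7: 0.47 × 47 = 22.090
  age 8: 0.31 × 61 = 18.910
  age 9: 0.20 × 84 = 16.800
Maximum at age 7 (22.090).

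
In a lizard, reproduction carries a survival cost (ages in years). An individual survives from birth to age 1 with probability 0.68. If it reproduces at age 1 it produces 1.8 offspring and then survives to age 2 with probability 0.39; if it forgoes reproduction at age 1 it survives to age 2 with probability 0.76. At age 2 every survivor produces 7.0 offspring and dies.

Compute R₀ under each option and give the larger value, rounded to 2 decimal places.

3.62

breed at age 1: R₀ = 0.68 × (1.8 + 0.39 × 7.0) = 0.68 × 4.5300 = 3.0804
delay to age 2: R₀ = 0.68 × (0.76 × 7.0) = 0.68 × 5.3200 = 3.6176
Higher: delay to age 2 (3.6176).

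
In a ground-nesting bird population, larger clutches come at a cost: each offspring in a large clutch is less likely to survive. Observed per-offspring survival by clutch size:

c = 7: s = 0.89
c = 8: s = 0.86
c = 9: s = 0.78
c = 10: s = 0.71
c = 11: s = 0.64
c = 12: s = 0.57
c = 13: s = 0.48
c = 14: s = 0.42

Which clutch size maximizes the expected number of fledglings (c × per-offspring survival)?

Expected fledglings = c × s(c):
  c=7: 7 × 0.89 = 6.230
  c=8: 8 × 0.86 = 6.880
  c=9: 9 × 0.78 = 7.020
  c=10: 10 × 0.71 = 7.100
  c=11: 11 × 0.64 = 7.040
  c=12: 12 × 0.57 = 6.840
  c=13: 13 × 0.48 = 6.240
  c=14: 14 × 0.42 = 5.880
Maximum at c = 10 (7.100 fledglings).

10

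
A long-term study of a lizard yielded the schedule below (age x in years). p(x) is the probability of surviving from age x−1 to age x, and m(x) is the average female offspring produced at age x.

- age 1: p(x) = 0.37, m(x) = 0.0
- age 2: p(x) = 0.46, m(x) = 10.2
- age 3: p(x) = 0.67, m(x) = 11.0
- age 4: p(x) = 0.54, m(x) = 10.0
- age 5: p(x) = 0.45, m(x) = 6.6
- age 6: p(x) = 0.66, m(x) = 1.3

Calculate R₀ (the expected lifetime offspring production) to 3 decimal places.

Survivorship from birth: l_x = p_1·p_2·…·p_x.
  l_1 = 0.37000
  l_2 = 0.17020
  l_3 = 0.11403
  l_4 = 0.06158
  l_5 = 0.02771
  l_6 = 0.01829
R₀ = Σ l_x m(x):
  age 1: 0.37000 × 0.0 = 0.0000
  age 2: 0.17020 × 10.2 = 1.7360
  age 3: 0.11403 × 11.0 = 1.2543
  age 4: 0.06158 × 10.0 = 0.6158
  age 5: 0.02771 × 6.6 = 0.1829
  age 6: 0.01829 × 1.3 = 0.0238
R₀ = 0.0000 + 1.7360 + 1.2543 + 0.6158 + 0.1829 + 0.0238 = 3.8128

3.813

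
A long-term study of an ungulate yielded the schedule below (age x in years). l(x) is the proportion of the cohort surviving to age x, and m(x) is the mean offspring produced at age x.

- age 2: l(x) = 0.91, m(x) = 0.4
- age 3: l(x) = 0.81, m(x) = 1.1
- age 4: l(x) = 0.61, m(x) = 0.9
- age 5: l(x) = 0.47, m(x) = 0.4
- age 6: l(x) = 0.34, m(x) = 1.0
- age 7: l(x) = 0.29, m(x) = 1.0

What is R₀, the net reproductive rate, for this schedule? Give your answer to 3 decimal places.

2.622

R₀ = Σ l(x) m(x):
  age 2: 0.91 × 0.4 = 0.3640
  age 3: 0.81 × 1.1 = 0.8910
  age 4: 0.61 × 0.9 = 0.5490
  age 5: 0.47 × 0.4 = 0.1880
  age 6: 0.34 × 1.0 = 0.3400
  age 7: 0.29 × 1.0 = 0.2900
R₀ = 0.3640 + 0.8910 + 0.5490 + 0.1880 + 0.3400 + 0.2900 = 2.6220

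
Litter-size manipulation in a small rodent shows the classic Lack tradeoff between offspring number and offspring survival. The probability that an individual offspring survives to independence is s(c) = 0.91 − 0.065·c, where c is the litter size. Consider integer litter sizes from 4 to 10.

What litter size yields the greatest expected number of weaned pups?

Expected weaned pups = c × s(c):
  c=4: 4 × 0.650 = 2.600
  c=5: 5 × 0.585 = 2.925
  c=6: 6 × 0.520 = 3.120
  c=7: 7 × 0.455 = 3.185
  c=8: 8 × 0.390 = 3.120
  c=9: 9 × 0.325 = 2.925
  c=10: 10 × 0.260 = 2.600
Maximum at c = 7 (3.185 weaned pups).

7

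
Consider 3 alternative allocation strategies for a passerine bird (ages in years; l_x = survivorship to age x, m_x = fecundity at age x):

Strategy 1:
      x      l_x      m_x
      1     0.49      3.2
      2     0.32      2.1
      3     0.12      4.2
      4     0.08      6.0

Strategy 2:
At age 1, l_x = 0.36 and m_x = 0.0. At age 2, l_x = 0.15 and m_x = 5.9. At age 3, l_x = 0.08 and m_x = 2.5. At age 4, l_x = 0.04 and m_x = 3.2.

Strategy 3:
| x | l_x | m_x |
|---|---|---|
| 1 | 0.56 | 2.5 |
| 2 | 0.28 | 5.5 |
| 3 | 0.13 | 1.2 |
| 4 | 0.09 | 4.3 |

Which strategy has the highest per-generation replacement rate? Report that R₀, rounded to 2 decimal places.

3.48

Strategy 1: R₀ = 0.49×3.2 + 0.32×2.1 + 0.12×4.2 + 0.08×6.0 = 3.2240
Strategy 2: R₀ = 0.36×0.0 + 0.15×5.9 + 0.08×2.5 + 0.04×3.2 = 1.2130
Strategy 3: R₀ = 0.56×2.5 + 0.28×5.5 + 0.13×1.2 + 0.09×4.3 = 3.4830
Highest R₀: strategy 3 with 3.4830.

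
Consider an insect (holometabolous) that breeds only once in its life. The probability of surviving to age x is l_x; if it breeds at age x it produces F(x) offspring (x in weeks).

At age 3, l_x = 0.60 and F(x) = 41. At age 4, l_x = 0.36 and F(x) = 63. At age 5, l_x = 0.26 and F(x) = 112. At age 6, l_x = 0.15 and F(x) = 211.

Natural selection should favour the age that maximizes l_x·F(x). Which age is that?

Expected offspring if breeding at age x = l_x × F(x):
  age 3: 0.60 × 41 = 24.600
  age 4: 0.36 × 63 = 22.680
  age 5: 0.26 × 112 = 29.120
  age 6: 0.15 × 211 = 31.650
Maximum at age 6 (31.650).

6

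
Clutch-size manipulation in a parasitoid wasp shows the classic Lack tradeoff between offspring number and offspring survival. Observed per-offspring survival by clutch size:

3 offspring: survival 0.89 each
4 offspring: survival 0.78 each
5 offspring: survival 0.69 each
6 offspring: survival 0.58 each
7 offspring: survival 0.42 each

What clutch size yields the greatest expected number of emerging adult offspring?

6

Expected emerging adult offspring = c × s(c):
  c=3: 3 × 0.89 = 2.670
  c=4: 4 × 0.78 = 3.120
  c=5: 5 × 0.69 = 3.450
  c=6: 6 × 0.58 = 3.480
  c=7: 7 × 0.42 = 2.940
Maximum at c = 6 (3.480 emerging adult offspring).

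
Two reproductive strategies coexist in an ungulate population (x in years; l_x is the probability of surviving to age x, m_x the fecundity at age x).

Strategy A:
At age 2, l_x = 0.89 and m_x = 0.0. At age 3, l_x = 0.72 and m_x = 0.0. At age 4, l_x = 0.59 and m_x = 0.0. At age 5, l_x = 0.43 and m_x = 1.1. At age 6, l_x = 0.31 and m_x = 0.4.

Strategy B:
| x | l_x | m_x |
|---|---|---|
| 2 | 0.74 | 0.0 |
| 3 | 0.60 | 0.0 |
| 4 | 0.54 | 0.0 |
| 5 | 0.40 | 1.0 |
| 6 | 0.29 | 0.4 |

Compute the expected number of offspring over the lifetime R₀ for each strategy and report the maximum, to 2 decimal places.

Strategy A: R₀ = 0.89×0.0 + 0.72×0.0 + 0.59×0.0 + 0.43×1.1 + 0.31×0.4 = 0.5970
Strategy B: R₀ = 0.74×0.0 + 0.60×0.0 + 0.54×0.0 + 0.40×1.0 + 0.29×0.4 = 0.5160
Highest R₀: strategy A with 0.5970.

0.60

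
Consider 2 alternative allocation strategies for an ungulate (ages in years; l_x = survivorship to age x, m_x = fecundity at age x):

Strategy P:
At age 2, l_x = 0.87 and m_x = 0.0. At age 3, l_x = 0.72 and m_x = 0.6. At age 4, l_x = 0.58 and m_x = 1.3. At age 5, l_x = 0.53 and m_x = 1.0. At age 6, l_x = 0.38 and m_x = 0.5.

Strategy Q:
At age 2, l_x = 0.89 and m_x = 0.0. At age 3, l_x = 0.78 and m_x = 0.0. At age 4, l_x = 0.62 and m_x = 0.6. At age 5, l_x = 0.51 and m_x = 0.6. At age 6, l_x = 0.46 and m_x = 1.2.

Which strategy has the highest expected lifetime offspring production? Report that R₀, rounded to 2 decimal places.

Strategy P: R₀ = 0.87×0.0 + 0.72×0.6 + 0.58×1.3 + 0.53×1.0 + 0.38×0.5 = 1.9060
Strategy Q: R₀ = 0.89×0.0 + 0.78×0.0 + 0.62×0.6 + 0.51×0.6 + 0.46×1.2 = 1.2300
Highest R₀: strategy P with 1.9060.

1.91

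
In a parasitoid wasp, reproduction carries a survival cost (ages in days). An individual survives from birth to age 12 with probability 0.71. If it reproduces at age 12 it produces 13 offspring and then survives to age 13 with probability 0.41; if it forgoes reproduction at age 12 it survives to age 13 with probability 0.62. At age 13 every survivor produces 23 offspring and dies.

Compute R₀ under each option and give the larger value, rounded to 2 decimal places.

15.93

breed at age 12: R₀ = 0.71 × (13 + 0.41 × 23) = 0.71 × 22.4300 = 15.9253
delay to age 13: R₀ = 0.71 × (0.62 × 23) = 0.71 × 14.2600 = 10.1246
Higher: breed at age 12 (15.9253).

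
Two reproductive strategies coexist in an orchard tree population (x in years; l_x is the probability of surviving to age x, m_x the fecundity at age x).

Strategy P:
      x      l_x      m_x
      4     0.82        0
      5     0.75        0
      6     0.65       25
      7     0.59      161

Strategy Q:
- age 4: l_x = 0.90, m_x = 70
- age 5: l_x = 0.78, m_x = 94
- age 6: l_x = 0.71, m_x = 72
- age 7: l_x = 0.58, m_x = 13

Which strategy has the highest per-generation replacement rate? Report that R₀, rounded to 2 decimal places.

Strategy P: R₀ = 0.82×0 + 0.75×0 + 0.65×25 + 0.59×161 = 111.2400
Strategy Q: R₀ = 0.90×70 + 0.78×94 + 0.71×72 + 0.58×13 = 194.9800
Highest R₀: strategy Q with 194.9800.

194.98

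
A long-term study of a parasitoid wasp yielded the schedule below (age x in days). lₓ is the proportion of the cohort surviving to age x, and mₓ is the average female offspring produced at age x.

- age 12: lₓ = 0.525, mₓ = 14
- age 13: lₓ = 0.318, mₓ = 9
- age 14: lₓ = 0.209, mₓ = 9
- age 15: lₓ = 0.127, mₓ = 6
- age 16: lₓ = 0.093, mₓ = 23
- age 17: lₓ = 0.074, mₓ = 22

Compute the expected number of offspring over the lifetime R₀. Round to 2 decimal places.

16.62

R₀ = Σ lₓ mₓ:
  age 12: 0.525 × 14 = 7.3500
  age 13: 0.318 × 9 = 2.8620
  age 14: 0.209 × 9 = 1.8810
  age 15: 0.127 × 6 = 0.7620
  age 16: 0.093 × 23 = 2.1390
  age 17: 0.074 × 22 = 1.6280
R₀ = 7.3500 + 2.8620 + 1.8810 + 0.7620 + 2.1390 + 1.6280 = 16.6220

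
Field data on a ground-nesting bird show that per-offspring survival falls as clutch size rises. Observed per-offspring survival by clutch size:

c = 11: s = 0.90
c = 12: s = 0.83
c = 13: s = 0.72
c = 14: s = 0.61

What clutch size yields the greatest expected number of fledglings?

Expected fledglings = c × s(c):
  c=11: 11 × 0.90 = 9.900
  c=12: 12 × 0.83 = 9.960
  c=13: 13 × 0.72 = 9.360
  c=14: 14 × 0.61 = 8.540
Maximum at c = 12 (9.960 fledglings).

12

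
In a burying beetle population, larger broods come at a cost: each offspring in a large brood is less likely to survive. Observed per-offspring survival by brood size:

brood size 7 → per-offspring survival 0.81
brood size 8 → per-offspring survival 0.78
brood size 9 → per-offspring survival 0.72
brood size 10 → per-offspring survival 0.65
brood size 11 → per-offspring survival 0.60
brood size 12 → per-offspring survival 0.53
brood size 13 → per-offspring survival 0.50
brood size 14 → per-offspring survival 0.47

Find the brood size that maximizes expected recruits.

Expected recruits = c × s(c):
  c=7: 7 × 0.81 = 5.670
  c=8: 8 × 0.78 = 6.240
  c=9: 9 × 0.72 = 6.480
  c=10: 10 × 0.65 = 6.500
  c=11: 11 × 0.60 = 6.600
  c=12: 12 × 0.53 = 6.360
  c=13: 13 × 0.50 = 6.500
  c=14: 14 × 0.47 = 6.580
Maximum at c = 11 (6.600 recruits).

11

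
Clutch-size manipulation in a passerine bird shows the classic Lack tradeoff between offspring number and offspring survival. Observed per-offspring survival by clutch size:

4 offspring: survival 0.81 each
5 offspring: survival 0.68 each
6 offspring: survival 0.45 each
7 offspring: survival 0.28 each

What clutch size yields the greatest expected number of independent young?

5

Expected independent young = c × s(c):
  c=4: 4 × 0.81 = 3.240
  c=5: 5 × 0.68 = 3.400
  c=6: 6 × 0.45 = 2.700
  c=7: 7 × 0.28 = 1.960
Maximum at c = 5 (3.400 independent young).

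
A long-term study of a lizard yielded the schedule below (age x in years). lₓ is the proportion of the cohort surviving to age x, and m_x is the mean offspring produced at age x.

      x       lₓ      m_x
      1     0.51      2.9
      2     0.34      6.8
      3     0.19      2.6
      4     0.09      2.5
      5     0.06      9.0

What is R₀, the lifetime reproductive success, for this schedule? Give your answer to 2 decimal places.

R₀ = Σ lₓ m_x:
  age 1: 0.51 × 2.9 = 1.4790
  age 2: 0.34 × 6.8 = 2.3120
  age 3: 0.19 × 2.6 = 0.4940
  age 4: 0.09 × 2.5 = 0.2250
  age 5: 0.06 × 9.0 = 0.5400
R₀ = 1.4790 + 2.3120 + 0.4940 + 0.2250 + 0.5400 = 5.0500

5.05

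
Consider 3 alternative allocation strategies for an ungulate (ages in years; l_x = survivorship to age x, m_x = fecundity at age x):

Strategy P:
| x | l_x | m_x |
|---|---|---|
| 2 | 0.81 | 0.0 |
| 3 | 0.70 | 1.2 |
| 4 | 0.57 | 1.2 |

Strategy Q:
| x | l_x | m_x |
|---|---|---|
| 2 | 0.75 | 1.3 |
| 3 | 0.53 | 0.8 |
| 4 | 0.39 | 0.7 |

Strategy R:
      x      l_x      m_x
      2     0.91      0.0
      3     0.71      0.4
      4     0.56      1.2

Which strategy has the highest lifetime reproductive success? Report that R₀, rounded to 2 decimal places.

Strategy P: R₀ = 0.81×0.0 + 0.70×1.2 + 0.57×1.2 = 1.5240
Strategy Q: R₀ = 0.75×1.3 + 0.53×0.8 + 0.39×0.7 = 1.6720
Strategy R: R₀ = 0.91×0.0 + 0.71×0.4 + 0.56×1.2 = 0.9560
Highest R₀: strategy Q with 1.6720.

1.67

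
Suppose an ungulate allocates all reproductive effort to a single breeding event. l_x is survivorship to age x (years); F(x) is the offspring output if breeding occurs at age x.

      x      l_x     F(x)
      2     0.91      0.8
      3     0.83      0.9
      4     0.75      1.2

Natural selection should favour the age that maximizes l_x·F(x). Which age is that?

4

Expected offspring if breeding at age x = l_x × F(x):
  age 2: 0.91 × 0.8 = 0.728
  age 3: 0.83 × 0.9 = 0.747
  age 4: 0.75 × 1.2 = 0.900
Maximum at age 4 (0.900).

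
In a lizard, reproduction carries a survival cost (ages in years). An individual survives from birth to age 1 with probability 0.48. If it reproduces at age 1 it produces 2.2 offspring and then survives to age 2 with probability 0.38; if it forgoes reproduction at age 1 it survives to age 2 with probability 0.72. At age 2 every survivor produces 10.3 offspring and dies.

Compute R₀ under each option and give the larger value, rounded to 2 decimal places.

breed at age 1: R₀ = 0.48 × (2.2 + 0.38 × 10.3) = 0.48 × 6.1140 = 2.9347
delay to age 2: R₀ = 0.48 × (0.72 × 10.3) = 0.48 × 7.4160 = 3.5597
Higher: delay to age 2 (3.5597).

3.56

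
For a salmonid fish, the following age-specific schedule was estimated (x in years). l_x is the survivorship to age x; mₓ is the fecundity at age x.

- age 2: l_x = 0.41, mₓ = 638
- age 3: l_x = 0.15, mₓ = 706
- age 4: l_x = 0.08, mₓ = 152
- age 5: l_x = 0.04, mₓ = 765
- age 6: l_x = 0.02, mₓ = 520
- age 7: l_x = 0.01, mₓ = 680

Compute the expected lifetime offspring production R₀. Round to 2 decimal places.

427.44

R₀ = Σ l_x mₓ:
  age 2: 0.41 × 638 = 261.5800
  age 3: 0.15 × 706 = 105.9000
  age 4: 0.08 × 152 = 12.1600
  age 5: 0.04 × 765 = 30.6000
  age 6: 0.02 × 520 = 10.4000
  age 7: 0.01 × 680 = 6.8000
R₀ = 261.5800 + 105.9000 + 12.1600 + 30.6000 + 10.4000 + 6.8000 = 427.4400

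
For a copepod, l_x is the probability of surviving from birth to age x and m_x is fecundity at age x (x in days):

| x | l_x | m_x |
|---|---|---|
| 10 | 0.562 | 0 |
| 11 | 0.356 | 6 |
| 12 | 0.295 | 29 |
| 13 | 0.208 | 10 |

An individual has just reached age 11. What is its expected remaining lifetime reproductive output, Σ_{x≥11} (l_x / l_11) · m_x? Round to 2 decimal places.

35.87

l_11 = 0.356. Conditional survival from age 11 to x is l_x / l_11.
  x=11: (0.356/0.356) × 6 = 6.0000
  x=12: (0.295/0.356) × 29 = 24.0309
  x=13: (0.208/0.356) × 10 = 5.8427
Sum = 6.0000 + 24.0309 + 5.8427 = 35.8736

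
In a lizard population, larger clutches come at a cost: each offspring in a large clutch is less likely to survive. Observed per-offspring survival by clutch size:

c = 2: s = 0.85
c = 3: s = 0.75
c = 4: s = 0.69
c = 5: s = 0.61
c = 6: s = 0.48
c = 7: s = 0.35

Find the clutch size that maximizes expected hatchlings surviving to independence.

5

Expected hatchlings surviving to independence = c × s(c):
  c=2: 2 × 0.85 = 1.700
  c=3: 3 × 0.75 = 2.250
  c=4: 4 × 0.69 = 2.760
  c=5: 5 × 0.61 = 3.050
  c=6: 6 × 0.48 = 2.880
  c=7: 7 × 0.35 = 2.450
Maximum at c = 5 (3.050 hatchlings surviving to independence).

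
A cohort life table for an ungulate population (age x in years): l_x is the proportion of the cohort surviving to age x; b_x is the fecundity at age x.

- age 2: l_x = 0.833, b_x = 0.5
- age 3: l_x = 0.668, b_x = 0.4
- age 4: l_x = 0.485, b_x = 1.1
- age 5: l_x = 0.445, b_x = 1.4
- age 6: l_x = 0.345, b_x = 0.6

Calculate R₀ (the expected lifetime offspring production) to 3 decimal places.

R₀ = Σ l_x b_x:
  age 2: 0.833 × 0.5 = 0.4165
  age 3: 0.668 × 0.4 = 0.2672
  age 4: 0.485 × 1.1 = 0.5335
  age 5: 0.445 × 1.4 = 0.6230
  age 6: 0.345 × 0.6 = 0.2070
R₀ = 0.4165 + 0.2672 + 0.5335 + 0.6230 + 0.2070 = 2.0472

2.047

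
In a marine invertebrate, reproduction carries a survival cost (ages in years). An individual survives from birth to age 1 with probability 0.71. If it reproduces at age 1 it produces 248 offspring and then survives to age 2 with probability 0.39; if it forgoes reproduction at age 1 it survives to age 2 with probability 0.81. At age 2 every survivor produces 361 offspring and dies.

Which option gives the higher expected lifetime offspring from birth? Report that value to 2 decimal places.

breed at age 1: R₀ = 0.71 × (248 + 0.39 × 361) = 0.71 × 388.7900 = 276.0409
delay to age 2: R₀ = 0.71 × (0.81 × 361) = 0.71 × 292.4100 = 207.6111
Higher: breed at age 1 (276.0409).

276.04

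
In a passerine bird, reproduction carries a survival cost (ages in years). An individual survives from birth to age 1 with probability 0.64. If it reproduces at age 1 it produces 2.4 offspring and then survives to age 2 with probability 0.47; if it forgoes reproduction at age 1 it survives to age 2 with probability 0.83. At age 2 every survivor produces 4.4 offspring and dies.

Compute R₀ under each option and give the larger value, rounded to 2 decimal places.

2.86

breed at age 1: R₀ = 0.64 × (2.4 + 0.47 × 4.4) = 0.64 × 4.4680 = 2.8595
delay to age 2: R₀ = 0.64 × (0.83 × 4.4) = 0.64 × 3.6520 = 2.3373
Higher: breed at age 1 (2.8595).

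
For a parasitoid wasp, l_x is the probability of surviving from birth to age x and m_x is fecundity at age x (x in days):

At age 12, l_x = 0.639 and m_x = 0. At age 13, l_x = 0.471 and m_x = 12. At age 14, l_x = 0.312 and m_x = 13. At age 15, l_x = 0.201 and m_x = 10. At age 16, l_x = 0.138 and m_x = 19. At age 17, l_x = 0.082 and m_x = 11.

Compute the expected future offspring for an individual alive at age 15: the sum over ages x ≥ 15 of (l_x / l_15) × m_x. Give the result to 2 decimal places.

27.53

l_15 = 0.201. Conditional survival from age 15 to x is l_x / l_15.
  x=15: (0.201/0.201) × 10 = 10.0000
  x=16: (0.138/0.201) × 19 = 13.0448
  x=17: (0.082/0.201) × 11 = 4.4876
Sum = 10.0000 + 13.0448 + 4.4876 = 27.5323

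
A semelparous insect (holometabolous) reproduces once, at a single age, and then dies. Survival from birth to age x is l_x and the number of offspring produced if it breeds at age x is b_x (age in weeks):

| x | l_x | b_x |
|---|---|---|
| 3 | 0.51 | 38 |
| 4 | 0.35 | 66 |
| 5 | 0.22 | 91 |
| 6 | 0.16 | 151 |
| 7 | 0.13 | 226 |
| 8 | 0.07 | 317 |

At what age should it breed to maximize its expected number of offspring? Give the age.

7

Expected offspring if breeding at age x = l_x × b_x:
  age 3: 0.51 × 38 = 19.380
  age 4: 0.35 × 66 = 23.100
  age 5: 0.22 × 91 = 20.020
  age 6: 0.16 × 151 = 24.160
  age 7: 0.13 × 226 = 29.380
  age 8: 0.07 × 317 = 22.190
Maximum at age 7 (29.380).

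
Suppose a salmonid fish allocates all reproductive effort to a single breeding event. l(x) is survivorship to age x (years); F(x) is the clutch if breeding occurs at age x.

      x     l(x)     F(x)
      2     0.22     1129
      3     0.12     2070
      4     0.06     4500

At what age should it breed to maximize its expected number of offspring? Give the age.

4

Expected offspring if breeding at age x = l(x) × F(x):
  age 2: 0.22 × 1129 = 248.380
  age 3: 0.12 × 2070 = 248.400
  age 4: 0.06 × 4500 = 270.000
Maximum at age 4 (270.000).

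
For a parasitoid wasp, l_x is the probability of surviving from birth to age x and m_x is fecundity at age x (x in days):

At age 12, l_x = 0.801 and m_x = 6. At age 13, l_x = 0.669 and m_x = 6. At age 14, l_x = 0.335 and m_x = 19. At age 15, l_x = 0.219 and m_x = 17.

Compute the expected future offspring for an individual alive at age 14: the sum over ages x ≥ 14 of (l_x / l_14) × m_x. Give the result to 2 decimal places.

l_14 = 0.335. Conditional survival from age 14 to x is l_x / l_14.
  x=14: (0.335/0.335) × 19 = 19.0000
  x=15: (0.219/0.335) × 17 = 11.1134
Sum = 19.0000 + 11.1134 = 30.1134

30.11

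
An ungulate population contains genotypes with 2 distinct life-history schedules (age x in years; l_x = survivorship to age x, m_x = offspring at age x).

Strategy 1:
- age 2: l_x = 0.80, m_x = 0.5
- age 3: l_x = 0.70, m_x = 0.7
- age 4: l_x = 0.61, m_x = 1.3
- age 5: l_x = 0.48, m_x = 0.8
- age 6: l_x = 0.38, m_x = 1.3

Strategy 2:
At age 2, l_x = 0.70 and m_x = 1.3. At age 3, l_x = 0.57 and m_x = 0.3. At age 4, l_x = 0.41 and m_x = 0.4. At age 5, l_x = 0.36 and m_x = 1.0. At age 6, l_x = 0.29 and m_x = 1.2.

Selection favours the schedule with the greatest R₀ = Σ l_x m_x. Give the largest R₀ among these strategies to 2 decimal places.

Strategy 1: R₀ = 0.80×0.5 + 0.70×0.7 + 0.61×1.3 + 0.48×0.8 + 0.38×1.3 = 2.5610
Strategy 2: R₀ = 0.70×1.3 + 0.57×0.3 + 0.41×0.4 + 0.36×1.0 + 0.29×1.2 = 1.9530
Highest R₀: strategy 1 with 2.5610.

2.56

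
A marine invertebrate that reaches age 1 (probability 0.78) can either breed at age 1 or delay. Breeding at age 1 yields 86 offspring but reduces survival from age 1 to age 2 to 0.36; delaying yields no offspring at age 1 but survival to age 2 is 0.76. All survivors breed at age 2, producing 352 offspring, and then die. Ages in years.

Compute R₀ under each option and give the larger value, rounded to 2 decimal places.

208.67

breed at age 1: R₀ = 0.78 × (86 + 0.36 × 352) = 0.78 × 212.7200 = 165.9216
delay to age 2: R₀ = 0.78 × (0.76 × 352) = 0.78 × 267.5200 = 208.6656
Higher: delay to age 2 (208.6656).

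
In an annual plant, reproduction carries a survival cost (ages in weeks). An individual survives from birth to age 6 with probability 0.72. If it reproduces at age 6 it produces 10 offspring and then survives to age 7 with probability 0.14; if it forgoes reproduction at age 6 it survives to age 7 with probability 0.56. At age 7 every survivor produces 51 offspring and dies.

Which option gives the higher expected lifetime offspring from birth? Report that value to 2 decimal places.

breed at age 6: R₀ = 0.72 × (10 + 0.14 × 51) = 0.72 × 17.1400 = 12.3408
delay to age 7: R₀ = 0.72 × (0.56 × 51) = 0.72 × 28.5600 = 20.5632
Higher: delay to age 7 (20.5632).

20.56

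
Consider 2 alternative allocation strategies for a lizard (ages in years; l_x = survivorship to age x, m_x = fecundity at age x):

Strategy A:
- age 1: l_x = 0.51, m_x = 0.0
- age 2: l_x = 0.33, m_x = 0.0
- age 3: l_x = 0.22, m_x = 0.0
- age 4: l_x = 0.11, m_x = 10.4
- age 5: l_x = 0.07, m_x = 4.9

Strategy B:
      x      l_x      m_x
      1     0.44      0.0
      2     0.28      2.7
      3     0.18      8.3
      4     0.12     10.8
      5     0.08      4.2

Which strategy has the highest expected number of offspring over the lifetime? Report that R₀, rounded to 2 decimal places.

3.88

Strategy A: R₀ = 0.51×0.0 + 0.33×0.0 + 0.22×0.0 + 0.11×10.4 + 0.07×4.9 = 1.4870
Strategy B: R₀ = 0.44×0.0 + 0.28×2.7 + 0.18×8.3 + 0.12×10.8 + 0.08×4.2 = 3.8820
Highest R₀: strategy B with 3.8820.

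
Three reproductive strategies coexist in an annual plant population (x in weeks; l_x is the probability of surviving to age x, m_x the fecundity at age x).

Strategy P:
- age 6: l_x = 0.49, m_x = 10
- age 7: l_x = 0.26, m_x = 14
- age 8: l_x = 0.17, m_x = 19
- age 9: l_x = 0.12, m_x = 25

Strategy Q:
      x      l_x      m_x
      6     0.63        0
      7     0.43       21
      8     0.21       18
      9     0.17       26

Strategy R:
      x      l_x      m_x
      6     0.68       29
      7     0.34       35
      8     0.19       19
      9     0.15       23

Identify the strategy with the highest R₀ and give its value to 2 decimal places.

38.68

Strategy P: R₀ = 0.49×10 + 0.26×14 + 0.17×19 + 0.12×25 = 14.7700
Strategy Q: R₀ = 0.63×0 + 0.43×21 + 0.21×18 + 0.17×26 = 17.2300
Strategy R: R₀ = 0.68×29 + 0.34×35 + 0.19×19 + 0.15×23 = 38.6800
Highest R₀: strategy R with 38.6800.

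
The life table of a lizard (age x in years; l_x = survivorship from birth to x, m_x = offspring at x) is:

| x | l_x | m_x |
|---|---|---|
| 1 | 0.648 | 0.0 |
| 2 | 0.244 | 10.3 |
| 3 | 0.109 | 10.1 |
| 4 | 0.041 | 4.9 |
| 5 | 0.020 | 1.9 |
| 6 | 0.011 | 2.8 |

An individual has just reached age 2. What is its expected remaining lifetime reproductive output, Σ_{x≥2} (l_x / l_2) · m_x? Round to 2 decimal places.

15.92

l_2 = 0.244. Conditional survival from age 2 to x is l_x / l_2.
  x=2: (0.244/0.244) × 10.3 = 10.3000
  x=3: (0.109/0.244) × 10.1 = 4.5119
  x=4: (0.041/0.244) × 4.9 = 0.8234
  x=5: (0.020/0.244) × 1.9 = 0.1557
  x=6: (0.011/0.244) × 2.8 = 0.1262
Sum = 10.3000 + 4.5119 + 0.8234 + 0.1557 + 0.1262 = 15.9172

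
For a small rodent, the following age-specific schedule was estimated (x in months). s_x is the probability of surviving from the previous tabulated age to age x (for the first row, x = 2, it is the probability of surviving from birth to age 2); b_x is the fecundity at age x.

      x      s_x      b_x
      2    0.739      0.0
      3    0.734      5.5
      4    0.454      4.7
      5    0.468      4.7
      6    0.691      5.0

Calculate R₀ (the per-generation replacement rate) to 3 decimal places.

5.081

Survivorship from birth: l_x = s_2·s_3·…·s_x.
  l_2 = 0.73900
  l_3 = 0.54243
  l_4 = 0.24626
  l_5 = 0.11525
  l_6 = 0.07964
R₀ = Σ l_x b_x:
  age 2: 0.73900 × 0.0 = 0.0000
  age 3: 0.54243 × 5.5 = 2.9834
  age 4: 0.24626 × 4.7 = 1.1574
  age 5: 0.11525 × 4.7 = 0.5417
  age 6: 0.07964 × 5.0 = 0.3982
R₀ = 0.0000 + 2.9834 + 1.1574 + 0.5417 + 0.3982 = 5.0807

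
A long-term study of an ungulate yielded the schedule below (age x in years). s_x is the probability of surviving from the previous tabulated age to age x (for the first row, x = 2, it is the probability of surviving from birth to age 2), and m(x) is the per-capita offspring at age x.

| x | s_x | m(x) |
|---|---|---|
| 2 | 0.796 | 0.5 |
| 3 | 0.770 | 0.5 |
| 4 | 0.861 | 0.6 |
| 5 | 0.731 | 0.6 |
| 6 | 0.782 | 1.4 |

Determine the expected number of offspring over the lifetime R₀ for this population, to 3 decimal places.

1.675

Survivorship from birth: l_x = s_2·s_3·…·s_x.
  l_2 = 0.79600
  l_3 = 0.61292
  l_4 = 0.52772
  l_5 = 0.38577
  l_6 = 0.30167
R₀ = Σ l_x m(x):
  age 2: 0.79600 × 0.5 = 0.3980
  age 3: 0.61292 × 0.5 = 0.3065
  age 4: 0.52772 × 0.6 = 0.3166
  age 5: 0.38577 × 0.6 = 0.2315
  age 6: 0.30167 × 1.4 = 0.4223
R₀ = 0.3980 + 0.3065 + 0.3166 + 0.2315 + 0.4223 = 1.6749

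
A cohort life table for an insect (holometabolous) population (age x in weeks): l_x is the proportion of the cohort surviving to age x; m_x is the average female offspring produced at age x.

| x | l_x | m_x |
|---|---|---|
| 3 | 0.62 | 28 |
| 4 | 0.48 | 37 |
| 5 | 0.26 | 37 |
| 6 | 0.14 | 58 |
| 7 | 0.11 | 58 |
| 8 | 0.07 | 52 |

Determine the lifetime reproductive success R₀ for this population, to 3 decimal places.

62.880

R₀ = Σ l_x m_x:
  age 3: 0.62 × 28 = 17.3600
  age 4: 0.48 × 37 = 17.7600
  age 5: 0.26 × 37 = 9.6200
  age 6: 0.14 × 58 = 8.1200
  age 7: 0.11 × 58 = 6.3800
  age 8: 0.07 × 52 = 3.6400
R₀ = 17.3600 + 17.7600 + 9.6200 + 8.1200 + 6.3800 + 3.6400 = 62.8800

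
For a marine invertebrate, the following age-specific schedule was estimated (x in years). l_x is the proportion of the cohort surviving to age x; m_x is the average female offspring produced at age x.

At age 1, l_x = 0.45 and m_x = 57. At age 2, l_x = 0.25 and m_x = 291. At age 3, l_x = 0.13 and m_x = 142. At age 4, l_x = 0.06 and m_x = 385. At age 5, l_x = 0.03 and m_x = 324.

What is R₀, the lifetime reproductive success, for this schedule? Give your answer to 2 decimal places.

R₀ = Σ l_x m_x:
  age 1: 0.45 × 57 = 25.6500
  age 2: 0.25 × 291 = 72.7500
  age 3: 0.13 × 142 = 18.4600
  age 4: 0.06 × 385 = 23.1000
  age 5: 0.03 × 324 = 9.7200
R₀ = 25.6500 + 72.7500 + 18.4600 + 23.1000 + 9.7200 = 149.6800

149.68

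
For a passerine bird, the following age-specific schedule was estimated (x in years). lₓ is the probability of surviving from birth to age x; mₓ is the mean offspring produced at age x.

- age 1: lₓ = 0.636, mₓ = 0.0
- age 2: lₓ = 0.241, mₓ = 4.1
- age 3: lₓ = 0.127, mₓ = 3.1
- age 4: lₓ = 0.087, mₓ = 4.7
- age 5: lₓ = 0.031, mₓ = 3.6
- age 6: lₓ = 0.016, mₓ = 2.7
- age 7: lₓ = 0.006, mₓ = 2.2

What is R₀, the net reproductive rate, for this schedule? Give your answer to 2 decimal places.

1.96

R₀ = Σ lₓ mₓ:
  age 1: 0.636 × 0.0 = 0.0000
  age 2: 0.241 × 4.1 = 0.9881
  age 3: 0.127 × 3.1 = 0.3937
  age 4: 0.087 × 4.7 = 0.4089
  age 5: 0.031 × 3.6 = 0.1116
  age 6: 0.016 × 2.7 = 0.0432
  age 7: 0.006 × 2.2 = 0.0132
R₀ = 0.0000 + 0.9881 + 0.3937 + 0.4089 + 0.1116 + 0.0432 + 0.0132 = 1.9587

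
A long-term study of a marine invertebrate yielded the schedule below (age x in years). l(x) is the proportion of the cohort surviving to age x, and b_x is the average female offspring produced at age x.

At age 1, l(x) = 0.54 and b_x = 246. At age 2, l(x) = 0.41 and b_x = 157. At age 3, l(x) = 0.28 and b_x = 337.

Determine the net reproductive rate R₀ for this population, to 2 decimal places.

291.57

R₀ = Σ l(x) b_x:
  age 1: 0.54 × 246 = 132.8400
  age 2: 0.41 × 157 = 64.3700
  age 3: 0.28 × 337 = 94.3600
R₀ = 132.8400 + 64.3700 + 94.3600 = 291.5700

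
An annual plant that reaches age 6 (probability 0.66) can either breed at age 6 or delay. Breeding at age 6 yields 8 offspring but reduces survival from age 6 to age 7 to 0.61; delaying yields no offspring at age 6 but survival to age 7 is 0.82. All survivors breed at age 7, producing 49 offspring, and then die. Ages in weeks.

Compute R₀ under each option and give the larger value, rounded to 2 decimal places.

breed at age 6: R₀ = 0.66 × (8 + 0.61 × 49) = 0.66 × 37.8900 = 25.0074
delay to age 7: R₀ = 0.66 × (0.82 × 49) = 0.66 × 40.1800 = 26.5188
Higher: delay to age 7 (26.5188).

26.52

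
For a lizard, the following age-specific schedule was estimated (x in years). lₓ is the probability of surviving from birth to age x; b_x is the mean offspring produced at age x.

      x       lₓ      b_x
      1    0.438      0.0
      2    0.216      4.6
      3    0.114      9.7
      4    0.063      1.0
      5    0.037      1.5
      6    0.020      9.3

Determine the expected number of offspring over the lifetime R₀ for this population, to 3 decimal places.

R₀ = Σ lₓ b_x:
  age 1: 0.438 × 0.0 = 0.0000
  age 2: 0.216 × 4.6 = 0.9936
  age 3: 0.114 × 9.7 = 1.1058
  age 4: 0.063 × 1.0 = 0.0630
  age 5: 0.037 × 1.5 = 0.0555
  age 6: 0.020 × 9.3 = 0.1860
R₀ = 0.0000 + 0.9936 + 1.1058 + 0.0630 + 0.0555 + 0.1860 = 2.4039

2.404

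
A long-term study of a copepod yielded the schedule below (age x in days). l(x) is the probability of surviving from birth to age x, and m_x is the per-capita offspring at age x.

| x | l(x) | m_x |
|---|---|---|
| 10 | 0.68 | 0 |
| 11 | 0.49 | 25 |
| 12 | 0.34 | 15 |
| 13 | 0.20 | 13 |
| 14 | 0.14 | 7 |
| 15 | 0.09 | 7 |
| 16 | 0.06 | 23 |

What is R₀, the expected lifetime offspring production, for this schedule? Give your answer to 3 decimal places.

R₀ = Σ l(x) m_x:
  age 10: 0.68 × 0 = 0.0000
  age 11: 0.49 × 25 = 12.2500
  age 12: 0.34 × 15 = 5.1000
  age 13: 0.20 × 13 = 2.6000
  age 14: 0.14 × 7 = 0.9800
  age 15: 0.09 × 7 = 0.6300
  age 16: 0.06 × 23 = 1.3800
R₀ = 0.0000 + 12.2500 + 5.1000 + 2.6000 + 0.9800 + 0.6300 + 1.3800 = 22.9400

22.940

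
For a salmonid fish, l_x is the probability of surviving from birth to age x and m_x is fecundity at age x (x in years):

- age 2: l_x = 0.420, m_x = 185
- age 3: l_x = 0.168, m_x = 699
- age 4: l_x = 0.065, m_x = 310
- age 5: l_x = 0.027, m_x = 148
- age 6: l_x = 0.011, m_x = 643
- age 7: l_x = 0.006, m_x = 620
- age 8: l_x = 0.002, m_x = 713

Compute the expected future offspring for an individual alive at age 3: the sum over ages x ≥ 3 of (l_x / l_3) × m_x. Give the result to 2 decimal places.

l_3 = 0.168. Conditional survival from age 3 to x is l_x / l_3.
  x=3: (0.168/0.168) × 699 = 699.0000
  x=4: (0.065/0.168) × 310 = 119.9405
  x=5: (0.027/0.168) × 148 = 23.7857
  x=6: (0.011/0.168) × 643 = 42.1012
  x=7: (0.006/0.168) × 620 = 22.1429
  x=8: (0.002/0.168) × 713 = 8.4881
Sum = 699.0000 + 119.9405 + 23.7857 + 42.1012 + 22.1429 + 8.4881 = 915.4583

915.46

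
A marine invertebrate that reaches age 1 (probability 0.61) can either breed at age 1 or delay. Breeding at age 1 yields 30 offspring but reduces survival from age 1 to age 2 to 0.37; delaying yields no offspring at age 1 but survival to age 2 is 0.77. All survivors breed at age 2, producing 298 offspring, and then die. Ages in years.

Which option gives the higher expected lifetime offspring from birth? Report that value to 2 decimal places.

139.97

breed at age 1: R₀ = 0.61 × (30 + 0.37 × 298) = 0.61 × 140.2600 = 85.5586
delay to age 2: R₀ = 0.61 × (0.77 × 298) = 0.61 × 229.4600 = 139.9706
Higher: delay to age 2 (139.9706).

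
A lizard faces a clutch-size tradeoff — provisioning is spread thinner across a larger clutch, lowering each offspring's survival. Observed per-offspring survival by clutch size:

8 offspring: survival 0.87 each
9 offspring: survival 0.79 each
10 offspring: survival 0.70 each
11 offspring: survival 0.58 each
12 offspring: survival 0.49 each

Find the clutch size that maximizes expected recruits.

Expected recruits = c × s(c):
  c=8: 8 × 0.87 = 6.960
  c=9: 9 × 0.79 = 7.110
  c=10: 10 × 0.70 = 7.000
  c=11: 11 × 0.58 = 6.380
  c=12: 12 × 0.49 = 5.880
Maximum at c = 9 (7.110 recruits).

9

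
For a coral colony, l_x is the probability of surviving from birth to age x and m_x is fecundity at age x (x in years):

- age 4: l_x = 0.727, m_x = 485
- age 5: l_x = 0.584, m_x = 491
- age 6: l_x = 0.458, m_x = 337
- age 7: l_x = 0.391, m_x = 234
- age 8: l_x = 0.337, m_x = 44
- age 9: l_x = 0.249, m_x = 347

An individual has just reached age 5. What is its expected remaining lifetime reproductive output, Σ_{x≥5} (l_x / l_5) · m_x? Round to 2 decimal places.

l_5 = 0.584. Conditional survival from age 5 to x is l_x / l_5.
  x=5: (0.584/0.584) × 491 = 491.0000
  x=6: (0.458/0.584) × 337 = 264.2911
  x=7: (0.391/0.584) × 234 = 156.6678
  x=8: (0.337/0.584) × 44 = 25.3904
  x=9: (0.249/0.584) × 347 = 147.9503
Sum = 491.0000 + 264.2911 + 156.6678 + 25.3904 + 147.9503 = 1085.2997

1085.30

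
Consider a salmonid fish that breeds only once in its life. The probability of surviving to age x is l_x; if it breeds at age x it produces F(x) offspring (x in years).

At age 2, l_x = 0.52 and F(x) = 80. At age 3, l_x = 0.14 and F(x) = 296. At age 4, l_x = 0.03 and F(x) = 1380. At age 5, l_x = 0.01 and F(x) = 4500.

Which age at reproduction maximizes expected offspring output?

5

Expected offspring if breeding at age x = l_x × F(x):
  age 2: 0.52 × 80 = 41.600
  age 3: 0.14 × 296 = 41.440
  age 4: 0.03 × 1380 = 41.400
  age 5: 0.01 × 4500 = 45.000
Maximum at age 5 (45.000).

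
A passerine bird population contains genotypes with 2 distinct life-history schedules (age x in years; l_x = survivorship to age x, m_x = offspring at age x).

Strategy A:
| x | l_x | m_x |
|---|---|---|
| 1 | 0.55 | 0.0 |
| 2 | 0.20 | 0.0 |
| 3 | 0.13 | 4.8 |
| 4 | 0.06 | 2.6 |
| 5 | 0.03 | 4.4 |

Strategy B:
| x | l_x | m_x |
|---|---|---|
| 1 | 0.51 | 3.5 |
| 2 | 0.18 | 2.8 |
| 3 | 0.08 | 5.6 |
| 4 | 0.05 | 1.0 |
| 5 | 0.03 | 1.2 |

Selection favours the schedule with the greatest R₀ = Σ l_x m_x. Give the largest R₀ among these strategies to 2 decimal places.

Strategy A: R₀ = 0.55×0.0 + 0.20×0.0 + 0.13×4.8 + 0.06×2.6 + 0.03×4.4 = 0.9120
Strategy B: R₀ = 0.51×3.5 + 0.18×2.8 + 0.08×5.6 + 0.05×1.0 + 0.03×1.2 = 2.8230
Highest R₀: strategy B with 2.8230.

2.82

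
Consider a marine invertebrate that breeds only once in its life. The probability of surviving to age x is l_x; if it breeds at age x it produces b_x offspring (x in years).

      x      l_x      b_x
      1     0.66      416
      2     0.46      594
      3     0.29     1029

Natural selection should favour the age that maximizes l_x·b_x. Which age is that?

Expected offspring if breeding at age x = l_x × b_x:
  age 1: 0.66 × 416 = 274.560
  age 2: 0.46 × 594 = 273.240
  age 3: 0.29 × 1029 = 298.410
Maximum at age 3 (298.410).

3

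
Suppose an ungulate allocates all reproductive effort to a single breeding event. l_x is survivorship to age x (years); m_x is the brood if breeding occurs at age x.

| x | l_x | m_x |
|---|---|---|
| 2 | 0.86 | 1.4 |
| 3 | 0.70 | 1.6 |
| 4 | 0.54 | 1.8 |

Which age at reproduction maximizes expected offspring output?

2

Expected offspring if breeding at age x = l_x × m_x:
  age 2: 0.86 × 1.4 = 1.204
  age 3: 0.70 × 1.6 = 1.120
  age 4: 0.54 × 1.8 = 0.972
Maximum at age 2 (1.204).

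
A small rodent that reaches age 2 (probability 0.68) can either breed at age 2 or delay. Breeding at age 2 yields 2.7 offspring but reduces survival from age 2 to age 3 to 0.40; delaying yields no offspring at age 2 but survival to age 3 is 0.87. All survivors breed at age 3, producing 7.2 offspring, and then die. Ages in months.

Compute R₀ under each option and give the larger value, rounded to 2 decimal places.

breed at age 2: R₀ = 0.68 × (2.7 + 0.40 × 7.2) = 0.68 × 5.5800 = 3.7944
delay to age 3: R₀ = 0.68 × (0.87 × 7.2) = 0.68 × 6.2640 = 4.2595
Higher: delay to age 3 (4.2595).

4.26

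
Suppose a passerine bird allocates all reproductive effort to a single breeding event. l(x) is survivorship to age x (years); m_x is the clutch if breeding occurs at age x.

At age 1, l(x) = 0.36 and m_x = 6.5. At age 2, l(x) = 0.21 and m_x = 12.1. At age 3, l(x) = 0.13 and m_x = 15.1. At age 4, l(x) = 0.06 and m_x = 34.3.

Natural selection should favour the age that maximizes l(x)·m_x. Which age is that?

Expected offspring if breeding at age x = l(x) × m_x:
  age 1: 0.36 × 6.5 = 2.340
  age 2: 0.21 × 12.1 = 2.541
  age 3: 0.13 × 15.1 = 1.963
  age 4: 0.06 × 34.3 = 2.058
Maximum at age 2 (2.541).

2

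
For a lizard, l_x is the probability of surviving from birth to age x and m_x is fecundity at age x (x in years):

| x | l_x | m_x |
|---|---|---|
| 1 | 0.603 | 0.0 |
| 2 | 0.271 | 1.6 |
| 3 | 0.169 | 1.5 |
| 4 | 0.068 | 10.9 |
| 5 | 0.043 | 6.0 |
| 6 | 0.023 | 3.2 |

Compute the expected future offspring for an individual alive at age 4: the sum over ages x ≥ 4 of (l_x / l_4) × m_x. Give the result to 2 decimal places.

15.78

l_4 = 0.068. Conditional survival from age 4 to x is l_x / l_4.
  x=4: (0.068/0.068) × 10.9 = 10.9000
  x=5: (0.043/0.068) × 6.0 = 3.7941
  x=6: (0.023/0.068) × 3.2 = 1.0824
Sum = 10.9000 + 3.7941 + 1.0824 = 15.7765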